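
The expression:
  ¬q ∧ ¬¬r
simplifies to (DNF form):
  r ∧ ¬q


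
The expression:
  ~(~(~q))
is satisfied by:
  {q: False}


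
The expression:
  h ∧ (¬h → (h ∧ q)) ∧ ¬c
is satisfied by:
  {h: True, c: False}


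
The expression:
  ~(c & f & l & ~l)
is always true.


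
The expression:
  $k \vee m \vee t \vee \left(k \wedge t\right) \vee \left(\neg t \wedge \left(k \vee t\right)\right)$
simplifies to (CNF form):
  $k \vee m \vee t$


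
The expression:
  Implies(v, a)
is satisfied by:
  {a: True, v: False}
  {v: False, a: False}
  {v: True, a: True}


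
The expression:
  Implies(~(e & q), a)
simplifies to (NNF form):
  a | (e & q)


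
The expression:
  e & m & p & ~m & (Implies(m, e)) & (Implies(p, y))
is never true.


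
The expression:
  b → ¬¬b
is always true.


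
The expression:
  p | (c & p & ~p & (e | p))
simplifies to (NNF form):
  p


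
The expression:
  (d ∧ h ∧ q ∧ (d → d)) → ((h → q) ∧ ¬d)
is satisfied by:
  {h: False, q: False, d: False}
  {d: True, h: False, q: False}
  {q: True, h: False, d: False}
  {d: True, q: True, h: False}
  {h: True, d: False, q: False}
  {d: True, h: True, q: False}
  {q: True, h: True, d: False}


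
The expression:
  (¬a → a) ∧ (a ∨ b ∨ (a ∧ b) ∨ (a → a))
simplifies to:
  a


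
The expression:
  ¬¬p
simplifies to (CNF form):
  p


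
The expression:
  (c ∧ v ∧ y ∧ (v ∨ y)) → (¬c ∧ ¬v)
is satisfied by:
  {v: False, y: False, c: False}
  {c: True, v: False, y: False}
  {y: True, v: False, c: False}
  {c: True, y: True, v: False}
  {v: True, c: False, y: False}
  {c: True, v: True, y: False}
  {y: True, v: True, c: False}


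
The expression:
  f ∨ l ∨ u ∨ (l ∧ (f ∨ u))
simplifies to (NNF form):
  f ∨ l ∨ u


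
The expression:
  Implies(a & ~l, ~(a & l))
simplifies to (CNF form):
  True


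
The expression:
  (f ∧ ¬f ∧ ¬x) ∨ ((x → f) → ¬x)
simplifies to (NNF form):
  ¬f ∨ ¬x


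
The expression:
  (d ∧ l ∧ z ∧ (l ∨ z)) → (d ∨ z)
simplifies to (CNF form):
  True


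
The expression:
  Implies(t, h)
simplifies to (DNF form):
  h | ~t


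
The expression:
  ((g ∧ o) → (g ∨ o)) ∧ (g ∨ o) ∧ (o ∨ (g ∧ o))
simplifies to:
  o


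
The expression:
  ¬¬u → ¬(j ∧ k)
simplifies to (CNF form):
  ¬j ∨ ¬k ∨ ¬u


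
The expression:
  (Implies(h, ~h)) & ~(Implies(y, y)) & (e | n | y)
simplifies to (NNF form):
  False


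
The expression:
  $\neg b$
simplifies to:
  $\neg b$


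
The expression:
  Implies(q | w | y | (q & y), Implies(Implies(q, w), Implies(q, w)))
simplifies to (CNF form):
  True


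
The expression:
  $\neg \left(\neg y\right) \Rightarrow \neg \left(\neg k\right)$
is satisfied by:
  {k: True, y: False}
  {y: False, k: False}
  {y: True, k: True}


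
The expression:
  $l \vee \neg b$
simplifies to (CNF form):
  $l \vee \neg b$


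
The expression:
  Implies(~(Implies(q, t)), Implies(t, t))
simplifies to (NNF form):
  True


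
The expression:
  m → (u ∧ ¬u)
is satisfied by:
  {m: False}


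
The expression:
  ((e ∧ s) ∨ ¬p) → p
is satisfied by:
  {p: True}


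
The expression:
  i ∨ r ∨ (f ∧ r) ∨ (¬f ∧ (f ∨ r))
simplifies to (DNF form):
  i ∨ r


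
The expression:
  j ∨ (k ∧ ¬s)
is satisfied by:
  {j: True, k: True, s: False}
  {j: True, k: False, s: False}
  {j: True, s: True, k: True}
  {j: True, s: True, k: False}
  {k: True, s: False, j: False}


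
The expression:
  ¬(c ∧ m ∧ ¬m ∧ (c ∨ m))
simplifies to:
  True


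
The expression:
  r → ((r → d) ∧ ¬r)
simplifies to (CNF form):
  ¬r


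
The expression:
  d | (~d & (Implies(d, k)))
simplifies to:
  True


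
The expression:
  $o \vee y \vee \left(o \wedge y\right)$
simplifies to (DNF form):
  $o \vee y$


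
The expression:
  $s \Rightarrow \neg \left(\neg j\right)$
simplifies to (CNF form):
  $j \vee \neg s$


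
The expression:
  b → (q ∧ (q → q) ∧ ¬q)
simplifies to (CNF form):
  ¬b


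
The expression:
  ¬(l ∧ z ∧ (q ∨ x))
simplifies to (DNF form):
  (¬q ∧ ¬x) ∨ ¬l ∨ ¬z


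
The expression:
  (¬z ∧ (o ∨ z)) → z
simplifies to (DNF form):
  z ∨ ¬o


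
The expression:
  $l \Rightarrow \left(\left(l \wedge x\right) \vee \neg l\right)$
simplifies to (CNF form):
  $x \vee \neg l$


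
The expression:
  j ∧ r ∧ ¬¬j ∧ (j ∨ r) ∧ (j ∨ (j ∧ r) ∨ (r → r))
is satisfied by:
  {r: True, j: True}


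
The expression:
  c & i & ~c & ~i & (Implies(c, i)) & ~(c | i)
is never true.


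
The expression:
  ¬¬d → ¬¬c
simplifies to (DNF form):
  c ∨ ¬d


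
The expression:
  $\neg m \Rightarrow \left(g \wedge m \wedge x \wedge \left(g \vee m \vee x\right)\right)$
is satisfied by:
  {m: True}


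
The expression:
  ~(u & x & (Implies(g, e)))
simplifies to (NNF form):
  ~u | ~x | (g & ~e)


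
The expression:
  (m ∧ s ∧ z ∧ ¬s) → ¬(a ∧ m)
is always true.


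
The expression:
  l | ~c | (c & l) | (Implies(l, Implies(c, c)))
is always true.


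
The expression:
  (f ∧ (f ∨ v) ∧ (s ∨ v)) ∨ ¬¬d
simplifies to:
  d ∨ (f ∧ s) ∨ (f ∧ v)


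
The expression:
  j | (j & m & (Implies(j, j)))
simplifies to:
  j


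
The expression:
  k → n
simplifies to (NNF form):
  n ∨ ¬k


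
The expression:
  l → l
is always true.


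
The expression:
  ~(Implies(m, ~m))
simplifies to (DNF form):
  m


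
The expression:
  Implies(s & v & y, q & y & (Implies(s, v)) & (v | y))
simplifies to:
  q | ~s | ~v | ~y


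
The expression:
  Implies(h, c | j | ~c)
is always true.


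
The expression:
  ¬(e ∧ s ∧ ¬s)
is always true.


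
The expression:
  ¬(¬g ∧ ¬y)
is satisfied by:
  {y: True, g: True}
  {y: True, g: False}
  {g: True, y: False}


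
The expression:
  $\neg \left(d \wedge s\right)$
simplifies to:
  $\neg d \vee \neg s$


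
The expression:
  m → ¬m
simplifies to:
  ¬m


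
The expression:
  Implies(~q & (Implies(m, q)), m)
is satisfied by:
  {q: True, m: True}
  {q: True, m: False}
  {m: True, q: False}


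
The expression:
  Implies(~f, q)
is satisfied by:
  {q: True, f: True}
  {q: True, f: False}
  {f: True, q: False}


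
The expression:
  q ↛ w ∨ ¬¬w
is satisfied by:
  {q: True, w: True}
  {q: True, w: False}
  {w: True, q: False}


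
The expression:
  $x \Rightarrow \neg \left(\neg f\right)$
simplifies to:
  $f \vee \neg x$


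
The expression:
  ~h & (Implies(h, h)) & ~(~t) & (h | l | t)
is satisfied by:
  {t: True, h: False}


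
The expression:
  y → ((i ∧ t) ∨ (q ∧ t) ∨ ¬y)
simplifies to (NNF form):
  (i ∧ t) ∨ (q ∧ t) ∨ ¬y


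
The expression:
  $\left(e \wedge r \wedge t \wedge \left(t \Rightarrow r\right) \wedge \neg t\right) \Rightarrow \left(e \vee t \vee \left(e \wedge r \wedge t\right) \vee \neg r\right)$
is always true.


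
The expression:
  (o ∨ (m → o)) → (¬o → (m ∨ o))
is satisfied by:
  {o: True, m: True}
  {o: True, m: False}
  {m: True, o: False}


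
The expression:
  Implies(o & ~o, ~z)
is always true.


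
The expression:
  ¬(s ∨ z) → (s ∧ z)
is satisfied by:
  {z: True, s: True}
  {z: True, s: False}
  {s: True, z: False}


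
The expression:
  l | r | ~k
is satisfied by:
  {r: True, l: True, k: False}
  {r: True, k: False, l: False}
  {l: True, k: False, r: False}
  {l: False, k: False, r: False}
  {r: True, l: True, k: True}
  {r: True, k: True, l: False}
  {l: True, k: True, r: False}


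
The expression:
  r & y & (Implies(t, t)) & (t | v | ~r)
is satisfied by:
  {r: True, t: True, v: True, y: True}
  {r: True, t: True, y: True, v: False}
  {r: True, v: True, y: True, t: False}


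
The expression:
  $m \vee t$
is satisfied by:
  {t: True, m: True}
  {t: True, m: False}
  {m: True, t: False}


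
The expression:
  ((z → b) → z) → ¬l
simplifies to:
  ¬l ∨ ¬z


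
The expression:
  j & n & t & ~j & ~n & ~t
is never true.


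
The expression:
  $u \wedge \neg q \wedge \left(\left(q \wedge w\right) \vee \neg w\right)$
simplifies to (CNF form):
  $u \wedge \neg q \wedge \neg w$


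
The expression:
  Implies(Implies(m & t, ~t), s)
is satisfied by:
  {m: True, s: True, t: True}
  {m: True, s: True, t: False}
  {s: True, t: True, m: False}
  {s: True, t: False, m: False}
  {m: True, t: True, s: False}


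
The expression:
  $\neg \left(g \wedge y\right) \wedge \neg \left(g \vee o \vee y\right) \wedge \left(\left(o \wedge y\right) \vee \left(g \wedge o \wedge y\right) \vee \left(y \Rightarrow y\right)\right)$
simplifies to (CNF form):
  $\neg g \wedge \neg o \wedge \neg y$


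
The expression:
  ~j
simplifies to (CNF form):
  ~j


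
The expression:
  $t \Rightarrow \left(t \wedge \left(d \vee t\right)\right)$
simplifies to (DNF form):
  $\text{True}$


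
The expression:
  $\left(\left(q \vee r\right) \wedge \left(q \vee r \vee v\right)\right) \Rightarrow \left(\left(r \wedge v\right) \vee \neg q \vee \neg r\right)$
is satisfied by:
  {v: True, r: False, q: False}
  {v: False, r: False, q: False}
  {q: True, v: True, r: False}
  {q: True, v: False, r: False}
  {r: True, v: True, q: False}
  {r: True, v: False, q: False}
  {r: True, q: True, v: True}


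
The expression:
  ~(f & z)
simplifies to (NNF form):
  ~f | ~z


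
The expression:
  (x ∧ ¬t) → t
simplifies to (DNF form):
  t ∨ ¬x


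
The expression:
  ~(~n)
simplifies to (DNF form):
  n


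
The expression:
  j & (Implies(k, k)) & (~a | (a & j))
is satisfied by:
  {j: True}


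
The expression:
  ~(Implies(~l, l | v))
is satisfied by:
  {v: False, l: False}


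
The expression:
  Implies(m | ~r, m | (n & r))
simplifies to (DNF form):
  m | r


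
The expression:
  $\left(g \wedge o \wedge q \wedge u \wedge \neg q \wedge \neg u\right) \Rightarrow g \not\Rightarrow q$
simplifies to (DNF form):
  $\text{True}$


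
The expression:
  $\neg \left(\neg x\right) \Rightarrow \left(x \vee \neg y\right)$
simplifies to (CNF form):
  $\text{True}$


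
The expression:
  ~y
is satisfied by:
  {y: False}


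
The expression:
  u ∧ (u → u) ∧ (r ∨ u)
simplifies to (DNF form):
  u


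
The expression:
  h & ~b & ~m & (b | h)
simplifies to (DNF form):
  h & ~b & ~m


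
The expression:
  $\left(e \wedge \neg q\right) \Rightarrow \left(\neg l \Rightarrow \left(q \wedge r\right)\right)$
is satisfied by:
  {q: True, l: True, e: False}
  {q: True, e: False, l: False}
  {l: True, e: False, q: False}
  {l: False, e: False, q: False}
  {q: True, l: True, e: True}
  {q: True, e: True, l: False}
  {l: True, e: True, q: False}


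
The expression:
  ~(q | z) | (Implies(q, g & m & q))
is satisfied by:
  {g: True, m: True, q: False}
  {g: True, m: False, q: False}
  {m: True, g: False, q: False}
  {g: False, m: False, q: False}
  {q: True, g: True, m: True}


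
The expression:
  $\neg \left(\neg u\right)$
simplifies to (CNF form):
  $u$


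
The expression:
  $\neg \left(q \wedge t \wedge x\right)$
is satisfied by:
  {t: False, x: False, q: False}
  {q: True, t: False, x: False}
  {x: True, t: False, q: False}
  {q: True, x: True, t: False}
  {t: True, q: False, x: False}
  {q: True, t: True, x: False}
  {x: True, t: True, q: False}


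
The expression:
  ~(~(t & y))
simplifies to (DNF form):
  t & y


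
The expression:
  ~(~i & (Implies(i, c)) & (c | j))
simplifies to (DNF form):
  i | (~c & ~j)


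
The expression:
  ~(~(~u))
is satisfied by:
  {u: False}


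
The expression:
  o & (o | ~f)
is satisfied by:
  {o: True}


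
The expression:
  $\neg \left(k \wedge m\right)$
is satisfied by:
  {k: False, m: False}
  {m: True, k: False}
  {k: True, m: False}


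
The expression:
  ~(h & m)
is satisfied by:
  {h: False, m: False}
  {m: True, h: False}
  {h: True, m: False}


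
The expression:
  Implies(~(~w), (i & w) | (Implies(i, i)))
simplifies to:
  True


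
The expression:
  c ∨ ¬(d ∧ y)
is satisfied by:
  {c: True, d: False, y: False}
  {c: False, d: False, y: False}
  {y: True, c: True, d: False}
  {y: True, c: False, d: False}
  {d: True, c: True, y: False}
  {d: True, c: False, y: False}
  {d: True, y: True, c: True}


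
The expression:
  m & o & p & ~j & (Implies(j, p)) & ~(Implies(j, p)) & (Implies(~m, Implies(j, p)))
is never true.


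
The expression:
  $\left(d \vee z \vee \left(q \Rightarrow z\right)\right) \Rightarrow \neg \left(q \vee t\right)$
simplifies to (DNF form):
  $\left(q \wedge \neg q\right) \vee \left(\neg q \wedge \neg t\right) \vee \left(q \wedge \neg d \wedge \neg q\right) \vee \left(q \wedge \neg d \wedge \neg z\right) \vee \left(q \wedge \neg q \wedge \neg z\right) \vee \left(\neg d \wedge \neg q \wedge \neg t\right) \vee \left(\neg d \wedge \neg t \wedge \neg z\right) \vee \left(\neg q \wedge \neg t \wedge \neg z\right)$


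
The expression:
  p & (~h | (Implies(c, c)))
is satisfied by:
  {p: True}


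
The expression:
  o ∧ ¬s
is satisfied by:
  {o: True, s: False}


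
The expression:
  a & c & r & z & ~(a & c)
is never true.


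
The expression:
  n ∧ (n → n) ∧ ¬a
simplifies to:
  n ∧ ¬a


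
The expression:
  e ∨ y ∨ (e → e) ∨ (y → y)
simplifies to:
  True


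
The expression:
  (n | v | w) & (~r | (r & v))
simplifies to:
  v | (n & ~r) | (w & ~r)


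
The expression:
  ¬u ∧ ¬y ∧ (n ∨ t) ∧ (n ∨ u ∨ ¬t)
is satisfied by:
  {n: True, u: False, y: False}


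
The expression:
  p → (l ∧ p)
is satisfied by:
  {l: True, p: False}
  {p: False, l: False}
  {p: True, l: True}


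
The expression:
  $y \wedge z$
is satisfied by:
  {z: True, y: True}


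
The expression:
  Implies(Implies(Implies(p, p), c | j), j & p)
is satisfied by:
  {p: True, c: False, j: False}
  {p: False, c: False, j: False}
  {j: True, p: True, c: False}
  {c: True, j: True, p: True}


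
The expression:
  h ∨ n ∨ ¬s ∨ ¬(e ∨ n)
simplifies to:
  h ∨ n ∨ ¬e ∨ ¬s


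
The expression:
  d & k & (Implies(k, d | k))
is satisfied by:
  {d: True, k: True}


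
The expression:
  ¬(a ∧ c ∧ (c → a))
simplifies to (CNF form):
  ¬a ∨ ¬c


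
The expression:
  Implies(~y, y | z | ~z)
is always true.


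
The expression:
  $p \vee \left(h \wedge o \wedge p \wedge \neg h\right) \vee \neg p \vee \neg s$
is always true.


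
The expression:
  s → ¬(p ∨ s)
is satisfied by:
  {s: False}


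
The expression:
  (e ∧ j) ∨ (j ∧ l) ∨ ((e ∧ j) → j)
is always true.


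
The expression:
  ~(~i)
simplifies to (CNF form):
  i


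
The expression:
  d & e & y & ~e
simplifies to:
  False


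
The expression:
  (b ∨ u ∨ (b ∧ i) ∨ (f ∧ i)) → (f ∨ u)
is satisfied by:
  {u: True, f: True, b: False}
  {u: True, f: False, b: False}
  {f: True, u: False, b: False}
  {u: False, f: False, b: False}
  {b: True, u: True, f: True}
  {b: True, u: True, f: False}
  {b: True, f: True, u: False}


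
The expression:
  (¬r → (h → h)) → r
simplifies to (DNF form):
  r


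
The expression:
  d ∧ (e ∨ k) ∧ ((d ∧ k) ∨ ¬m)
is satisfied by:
  {k: True, e: True, d: True, m: False}
  {k: True, d: True, m: False, e: False}
  {k: True, e: True, d: True, m: True}
  {k: True, d: True, m: True, e: False}
  {d: True, e: True, m: False, k: False}


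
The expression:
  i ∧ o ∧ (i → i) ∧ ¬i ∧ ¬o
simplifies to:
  False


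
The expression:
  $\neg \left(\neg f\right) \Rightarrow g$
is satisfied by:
  {g: True, f: False}
  {f: False, g: False}
  {f: True, g: True}


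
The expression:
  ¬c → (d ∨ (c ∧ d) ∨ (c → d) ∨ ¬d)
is always true.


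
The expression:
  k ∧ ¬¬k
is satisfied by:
  {k: True}


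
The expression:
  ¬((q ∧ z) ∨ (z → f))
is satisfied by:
  {z: True, q: False, f: False}


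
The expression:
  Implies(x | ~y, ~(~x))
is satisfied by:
  {y: True, x: True}
  {y: True, x: False}
  {x: True, y: False}


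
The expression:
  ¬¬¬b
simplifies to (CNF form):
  ¬b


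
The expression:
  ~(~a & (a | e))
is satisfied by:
  {a: True, e: False}
  {e: False, a: False}
  {e: True, a: True}


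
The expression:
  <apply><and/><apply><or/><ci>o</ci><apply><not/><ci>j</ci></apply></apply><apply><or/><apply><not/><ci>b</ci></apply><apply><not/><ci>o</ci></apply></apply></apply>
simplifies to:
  <apply><or/><apply><and/><ci>o</ci><apply><not/><ci>b</ci></apply></apply><apply><and/><apply><not/><ci>j</ci></apply><apply><not/><ci>o</ci></apply></apply></apply>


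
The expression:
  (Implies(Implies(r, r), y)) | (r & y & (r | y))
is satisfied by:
  {y: True}


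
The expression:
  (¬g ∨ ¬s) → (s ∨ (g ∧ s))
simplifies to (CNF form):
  s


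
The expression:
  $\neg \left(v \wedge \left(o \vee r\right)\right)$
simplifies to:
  $\left(\neg o \wedge \neg r\right) \vee \neg v$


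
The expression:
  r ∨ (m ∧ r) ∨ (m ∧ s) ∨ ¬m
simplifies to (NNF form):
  r ∨ s ∨ ¬m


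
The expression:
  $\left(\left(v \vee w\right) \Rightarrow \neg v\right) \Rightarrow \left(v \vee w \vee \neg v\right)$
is always true.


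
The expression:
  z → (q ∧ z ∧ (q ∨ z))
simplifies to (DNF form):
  q ∨ ¬z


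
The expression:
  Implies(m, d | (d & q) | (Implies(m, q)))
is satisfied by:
  {d: True, q: True, m: False}
  {d: True, m: False, q: False}
  {q: True, m: False, d: False}
  {q: False, m: False, d: False}
  {d: True, q: True, m: True}
  {d: True, m: True, q: False}
  {q: True, m: True, d: False}


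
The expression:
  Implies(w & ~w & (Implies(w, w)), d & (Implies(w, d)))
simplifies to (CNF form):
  True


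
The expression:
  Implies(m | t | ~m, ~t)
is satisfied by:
  {t: False}


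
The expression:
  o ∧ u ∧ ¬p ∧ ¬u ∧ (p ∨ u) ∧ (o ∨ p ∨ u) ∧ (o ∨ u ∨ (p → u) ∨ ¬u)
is never true.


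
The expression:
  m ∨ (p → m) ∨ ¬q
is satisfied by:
  {m: True, p: False, q: False}
  {p: False, q: False, m: False}
  {q: True, m: True, p: False}
  {q: True, p: False, m: False}
  {m: True, p: True, q: False}
  {p: True, m: False, q: False}
  {q: True, p: True, m: True}


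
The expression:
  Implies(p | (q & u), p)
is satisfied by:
  {p: True, u: False, q: False}
  {u: False, q: False, p: False}
  {q: True, p: True, u: False}
  {q: True, u: False, p: False}
  {p: True, u: True, q: False}
  {u: True, p: False, q: False}
  {q: True, u: True, p: True}


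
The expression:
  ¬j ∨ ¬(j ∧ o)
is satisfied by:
  {o: False, j: False}
  {j: True, o: False}
  {o: True, j: False}


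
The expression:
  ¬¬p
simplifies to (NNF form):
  p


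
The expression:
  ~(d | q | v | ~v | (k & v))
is never true.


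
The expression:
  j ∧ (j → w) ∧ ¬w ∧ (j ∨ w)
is never true.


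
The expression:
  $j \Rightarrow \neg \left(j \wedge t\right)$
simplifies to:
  $\neg j \vee \neg t$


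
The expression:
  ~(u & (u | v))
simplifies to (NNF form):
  ~u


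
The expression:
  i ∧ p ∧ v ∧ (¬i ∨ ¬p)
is never true.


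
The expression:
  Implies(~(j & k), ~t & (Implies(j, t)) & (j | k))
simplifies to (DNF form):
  (j & k) | (k & ~t)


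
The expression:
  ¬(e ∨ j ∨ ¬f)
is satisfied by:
  {f: True, e: False, j: False}


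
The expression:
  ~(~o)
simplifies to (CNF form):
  o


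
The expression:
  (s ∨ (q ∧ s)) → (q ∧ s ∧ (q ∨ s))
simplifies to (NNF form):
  q ∨ ¬s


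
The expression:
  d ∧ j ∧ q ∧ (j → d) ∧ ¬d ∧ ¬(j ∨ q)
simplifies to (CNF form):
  False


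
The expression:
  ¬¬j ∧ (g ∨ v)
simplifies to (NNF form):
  j ∧ (g ∨ v)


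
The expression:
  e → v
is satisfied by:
  {v: True, e: False}
  {e: False, v: False}
  {e: True, v: True}


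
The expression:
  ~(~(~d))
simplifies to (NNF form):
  ~d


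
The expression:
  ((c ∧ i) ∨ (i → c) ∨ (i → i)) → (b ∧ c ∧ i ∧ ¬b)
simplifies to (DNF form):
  False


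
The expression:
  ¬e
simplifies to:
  ¬e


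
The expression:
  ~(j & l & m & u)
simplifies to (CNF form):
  ~j | ~l | ~m | ~u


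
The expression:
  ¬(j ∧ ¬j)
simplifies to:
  True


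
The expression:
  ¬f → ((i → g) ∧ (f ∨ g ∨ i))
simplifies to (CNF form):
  f ∨ g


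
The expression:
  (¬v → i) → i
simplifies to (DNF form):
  i ∨ ¬v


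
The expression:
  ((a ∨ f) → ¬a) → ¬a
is always true.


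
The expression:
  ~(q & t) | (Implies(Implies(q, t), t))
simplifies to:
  True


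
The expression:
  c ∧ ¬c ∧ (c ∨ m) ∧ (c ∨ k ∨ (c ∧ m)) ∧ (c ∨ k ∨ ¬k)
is never true.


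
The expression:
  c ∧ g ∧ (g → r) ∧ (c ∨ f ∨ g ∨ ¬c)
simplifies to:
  c ∧ g ∧ r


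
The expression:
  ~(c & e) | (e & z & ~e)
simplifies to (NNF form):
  ~c | ~e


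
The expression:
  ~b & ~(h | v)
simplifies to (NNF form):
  ~b & ~h & ~v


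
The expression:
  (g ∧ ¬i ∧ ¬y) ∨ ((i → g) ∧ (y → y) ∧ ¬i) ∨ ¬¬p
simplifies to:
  p ∨ ¬i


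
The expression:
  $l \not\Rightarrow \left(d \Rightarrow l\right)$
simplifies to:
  $\text{False}$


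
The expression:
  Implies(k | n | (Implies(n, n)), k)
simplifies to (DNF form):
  k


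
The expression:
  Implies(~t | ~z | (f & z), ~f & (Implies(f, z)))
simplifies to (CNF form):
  ~f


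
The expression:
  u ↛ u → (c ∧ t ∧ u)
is always true.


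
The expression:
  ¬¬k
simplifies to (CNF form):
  k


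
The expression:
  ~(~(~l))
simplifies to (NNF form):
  ~l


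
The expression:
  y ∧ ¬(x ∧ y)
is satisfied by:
  {y: True, x: False}


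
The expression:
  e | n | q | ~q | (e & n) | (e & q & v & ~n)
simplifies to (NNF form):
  True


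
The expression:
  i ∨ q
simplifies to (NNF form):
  i ∨ q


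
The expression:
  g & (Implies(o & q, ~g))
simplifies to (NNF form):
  g & (~o | ~q)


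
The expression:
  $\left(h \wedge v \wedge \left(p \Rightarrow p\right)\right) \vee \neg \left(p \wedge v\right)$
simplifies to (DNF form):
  $h \vee \neg p \vee \neg v$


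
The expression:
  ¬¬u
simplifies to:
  u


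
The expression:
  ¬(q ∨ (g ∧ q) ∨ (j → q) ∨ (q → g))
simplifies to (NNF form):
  False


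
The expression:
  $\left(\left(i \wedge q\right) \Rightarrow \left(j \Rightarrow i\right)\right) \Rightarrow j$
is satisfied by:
  {j: True}


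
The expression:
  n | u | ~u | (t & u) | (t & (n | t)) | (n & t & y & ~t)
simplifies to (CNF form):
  True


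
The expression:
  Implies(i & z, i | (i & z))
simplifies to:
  True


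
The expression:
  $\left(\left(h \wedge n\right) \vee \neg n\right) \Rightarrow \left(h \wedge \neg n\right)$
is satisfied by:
  {n: True, h: False}
  {h: True, n: False}


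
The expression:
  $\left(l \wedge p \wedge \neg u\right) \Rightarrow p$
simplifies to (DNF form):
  $\text{True}$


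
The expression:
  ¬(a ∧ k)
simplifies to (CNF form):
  ¬a ∨ ¬k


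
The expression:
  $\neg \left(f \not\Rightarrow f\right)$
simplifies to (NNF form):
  $\text{True}$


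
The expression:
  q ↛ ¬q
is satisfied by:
  {q: True}


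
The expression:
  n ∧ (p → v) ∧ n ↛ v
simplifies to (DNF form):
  n ∧ ¬p ∧ ¬v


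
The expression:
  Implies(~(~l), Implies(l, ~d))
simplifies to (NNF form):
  ~d | ~l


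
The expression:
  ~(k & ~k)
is always true.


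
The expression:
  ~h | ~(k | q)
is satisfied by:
  {k: False, h: False, q: False}
  {q: True, k: False, h: False}
  {k: True, q: False, h: False}
  {q: True, k: True, h: False}
  {h: True, q: False, k: False}


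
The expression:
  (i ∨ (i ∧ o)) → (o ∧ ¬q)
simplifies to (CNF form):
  (o ∨ ¬i) ∧ (¬i ∨ ¬q)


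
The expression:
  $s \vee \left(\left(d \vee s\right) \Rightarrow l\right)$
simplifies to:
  $l \vee s \vee \neg d$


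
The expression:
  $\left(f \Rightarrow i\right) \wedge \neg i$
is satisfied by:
  {i: False, f: False}


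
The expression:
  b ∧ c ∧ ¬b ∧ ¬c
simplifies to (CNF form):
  False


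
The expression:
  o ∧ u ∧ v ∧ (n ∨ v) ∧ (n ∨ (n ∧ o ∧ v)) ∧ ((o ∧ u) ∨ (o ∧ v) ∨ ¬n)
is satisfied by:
  {n: True, u: True, o: True, v: True}


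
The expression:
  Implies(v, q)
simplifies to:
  q | ~v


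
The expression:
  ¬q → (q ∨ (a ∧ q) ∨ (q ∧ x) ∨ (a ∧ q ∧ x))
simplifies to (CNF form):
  q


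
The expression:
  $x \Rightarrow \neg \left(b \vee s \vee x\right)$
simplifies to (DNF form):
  $\neg x$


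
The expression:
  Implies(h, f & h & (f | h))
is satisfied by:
  {f: True, h: False}
  {h: False, f: False}
  {h: True, f: True}


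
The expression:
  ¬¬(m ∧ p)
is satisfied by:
  {m: True, p: True}


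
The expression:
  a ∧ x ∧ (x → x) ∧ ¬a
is never true.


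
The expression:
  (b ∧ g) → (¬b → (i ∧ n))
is always true.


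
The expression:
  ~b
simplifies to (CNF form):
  ~b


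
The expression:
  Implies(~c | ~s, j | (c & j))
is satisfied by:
  {c: True, j: True, s: True}
  {c: True, j: True, s: False}
  {j: True, s: True, c: False}
  {j: True, s: False, c: False}
  {c: True, s: True, j: False}


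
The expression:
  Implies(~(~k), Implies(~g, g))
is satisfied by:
  {g: True, k: False}
  {k: False, g: False}
  {k: True, g: True}


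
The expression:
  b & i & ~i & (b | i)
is never true.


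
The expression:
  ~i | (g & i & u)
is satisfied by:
  {u: True, g: True, i: False}
  {u: True, g: False, i: False}
  {g: True, u: False, i: False}
  {u: False, g: False, i: False}
  {i: True, u: True, g: True}


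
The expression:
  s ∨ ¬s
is always true.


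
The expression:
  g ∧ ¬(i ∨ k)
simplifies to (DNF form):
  g ∧ ¬i ∧ ¬k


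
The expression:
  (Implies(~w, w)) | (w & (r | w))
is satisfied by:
  {w: True}


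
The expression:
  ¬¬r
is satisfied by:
  {r: True}


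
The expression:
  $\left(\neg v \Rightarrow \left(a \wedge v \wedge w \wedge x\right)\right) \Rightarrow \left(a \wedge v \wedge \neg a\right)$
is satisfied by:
  {v: False}


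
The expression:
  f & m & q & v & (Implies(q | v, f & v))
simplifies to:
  f & m & q & v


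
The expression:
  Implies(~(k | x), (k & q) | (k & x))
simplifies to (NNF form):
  k | x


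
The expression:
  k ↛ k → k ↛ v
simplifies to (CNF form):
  True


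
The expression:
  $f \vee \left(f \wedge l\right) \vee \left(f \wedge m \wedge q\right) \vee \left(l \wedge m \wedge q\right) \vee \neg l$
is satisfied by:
  {q: True, f: True, m: True, l: False}
  {q: True, f: True, m: False, l: False}
  {f: True, m: True, l: False, q: False}
  {f: True, m: False, l: False, q: False}
  {q: True, m: True, l: False, f: False}
  {q: True, m: False, l: False, f: False}
  {m: True, q: False, l: False, f: False}
  {m: False, q: False, l: False, f: False}
  {q: True, f: True, l: True, m: True}
  {q: True, f: True, l: True, m: False}
  {f: True, l: True, m: True, q: False}
  {f: True, l: True, m: False, q: False}
  {q: True, l: True, m: True, f: False}


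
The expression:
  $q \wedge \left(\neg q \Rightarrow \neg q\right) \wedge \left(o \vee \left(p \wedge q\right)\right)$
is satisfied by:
  {o: True, p: True, q: True}
  {o: True, q: True, p: False}
  {p: True, q: True, o: False}


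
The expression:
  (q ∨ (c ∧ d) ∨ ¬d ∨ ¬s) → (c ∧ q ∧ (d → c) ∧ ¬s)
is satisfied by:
  {d: True, c: True, q: True, s: False}
  {c: True, q: True, s: False, d: False}
  {d: True, s: True, q: False, c: False}


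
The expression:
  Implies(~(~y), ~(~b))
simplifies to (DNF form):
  b | ~y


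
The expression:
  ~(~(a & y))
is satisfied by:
  {a: True, y: True}


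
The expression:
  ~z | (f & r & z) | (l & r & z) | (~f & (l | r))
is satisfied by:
  {r: True, l: True, f: False, z: False}
  {r: True, f: False, z: False, l: False}
  {r: True, l: True, f: True, z: False}
  {r: True, f: True, z: False, l: False}
  {l: True, f: False, z: False, r: False}
  {l: False, f: False, z: False, r: False}
  {l: True, f: True, z: False, r: False}
  {f: True, l: False, z: False, r: False}
  {l: True, z: True, r: True, f: False}
  {z: True, r: True, l: False, f: False}
  {l: True, z: True, r: True, f: True}
  {z: True, r: True, f: True, l: False}
  {z: True, l: True, r: False, f: False}


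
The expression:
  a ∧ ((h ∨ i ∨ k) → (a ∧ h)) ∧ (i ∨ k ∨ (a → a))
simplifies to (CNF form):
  a ∧ (h ∨ ¬i) ∧ (h ∨ ¬k)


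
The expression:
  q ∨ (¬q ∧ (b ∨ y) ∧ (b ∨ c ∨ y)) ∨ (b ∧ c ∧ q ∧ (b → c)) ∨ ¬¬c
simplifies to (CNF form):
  b ∨ c ∨ q ∨ y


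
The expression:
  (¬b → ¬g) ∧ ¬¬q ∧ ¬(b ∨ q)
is never true.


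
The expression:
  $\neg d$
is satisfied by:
  {d: False}


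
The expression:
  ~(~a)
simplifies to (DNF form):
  a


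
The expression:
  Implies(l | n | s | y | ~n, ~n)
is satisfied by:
  {n: False}


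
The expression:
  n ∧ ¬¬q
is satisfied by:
  {q: True, n: True}


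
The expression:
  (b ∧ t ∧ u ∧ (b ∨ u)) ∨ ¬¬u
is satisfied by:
  {u: True}


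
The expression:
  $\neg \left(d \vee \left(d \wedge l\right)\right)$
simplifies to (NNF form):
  $\neg d$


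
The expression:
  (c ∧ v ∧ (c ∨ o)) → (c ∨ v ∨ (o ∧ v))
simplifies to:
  True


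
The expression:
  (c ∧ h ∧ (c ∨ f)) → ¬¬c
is always true.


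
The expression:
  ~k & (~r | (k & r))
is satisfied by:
  {r: False, k: False}


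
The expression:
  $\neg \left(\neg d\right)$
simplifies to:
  $d$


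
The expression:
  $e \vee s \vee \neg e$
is always true.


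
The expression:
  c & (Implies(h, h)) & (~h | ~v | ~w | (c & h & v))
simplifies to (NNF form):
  c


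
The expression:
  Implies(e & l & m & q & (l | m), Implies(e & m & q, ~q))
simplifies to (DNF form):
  ~e | ~l | ~m | ~q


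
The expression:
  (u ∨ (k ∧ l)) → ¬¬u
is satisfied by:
  {u: True, l: False, k: False}
  {l: False, k: False, u: False}
  {u: True, k: True, l: False}
  {k: True, l: False, u: False}
  {u: True, l: True, k: False}
  {l: True, u: False, k: False}
  {u: True, k: True, l: True}


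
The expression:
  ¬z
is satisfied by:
  {z: False}


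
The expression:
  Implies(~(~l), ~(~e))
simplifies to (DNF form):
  e | ~l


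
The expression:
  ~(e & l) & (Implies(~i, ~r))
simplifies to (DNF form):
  (i & ~e) | (i & ~l) | (~e & ~r) | (~l & ~r)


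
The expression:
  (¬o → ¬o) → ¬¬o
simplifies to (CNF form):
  o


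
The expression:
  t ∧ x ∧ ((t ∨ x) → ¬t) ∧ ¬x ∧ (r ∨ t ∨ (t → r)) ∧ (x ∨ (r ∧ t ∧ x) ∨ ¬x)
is never true.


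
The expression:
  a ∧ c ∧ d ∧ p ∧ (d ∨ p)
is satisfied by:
  {a: True, c: True, p: True, d: True}


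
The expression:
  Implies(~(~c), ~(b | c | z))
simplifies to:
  ~c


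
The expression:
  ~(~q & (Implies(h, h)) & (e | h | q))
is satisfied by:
  {q: True, e: False, h: False}
  {q: True, h: True, e: False}
  {q: True, e: True, h: False}
  {q: True, h: True, e: True}
  {h: False, e: False, q: False}


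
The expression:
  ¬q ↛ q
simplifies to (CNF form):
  True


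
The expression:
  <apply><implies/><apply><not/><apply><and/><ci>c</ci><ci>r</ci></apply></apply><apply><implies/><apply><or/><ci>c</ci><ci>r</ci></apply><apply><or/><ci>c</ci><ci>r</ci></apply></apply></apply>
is always true.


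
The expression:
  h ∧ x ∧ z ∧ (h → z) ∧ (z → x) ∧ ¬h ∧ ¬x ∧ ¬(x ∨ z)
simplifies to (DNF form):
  False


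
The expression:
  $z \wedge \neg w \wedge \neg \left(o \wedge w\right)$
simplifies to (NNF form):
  $z \wedge \neg w$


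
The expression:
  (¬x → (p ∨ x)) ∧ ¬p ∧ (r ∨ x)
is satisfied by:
  {x: True, p: False}


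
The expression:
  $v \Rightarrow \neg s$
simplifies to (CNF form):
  $\neg s \vee \neg v$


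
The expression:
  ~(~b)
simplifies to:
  b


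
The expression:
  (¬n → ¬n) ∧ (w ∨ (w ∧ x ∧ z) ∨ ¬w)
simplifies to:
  True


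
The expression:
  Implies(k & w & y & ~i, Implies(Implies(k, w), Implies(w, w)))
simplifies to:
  True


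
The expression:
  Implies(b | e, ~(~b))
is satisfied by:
  {b: True, e: False}
  {e: False, b: False}
  {e: True, b: True}


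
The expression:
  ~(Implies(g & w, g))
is never true.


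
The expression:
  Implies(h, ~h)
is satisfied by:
  {h: False}


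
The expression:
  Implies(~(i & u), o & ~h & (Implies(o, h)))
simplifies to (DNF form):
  i & u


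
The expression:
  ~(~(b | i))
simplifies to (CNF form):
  b | i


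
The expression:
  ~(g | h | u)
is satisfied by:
  {g: False, u: False, h: False}


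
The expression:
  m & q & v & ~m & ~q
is never true.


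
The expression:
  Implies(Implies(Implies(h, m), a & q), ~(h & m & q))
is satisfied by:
  {h: False, m: False, q: False, a: False}
  {a: True, h: False, m: False, q: False}
  {q: True, h: False, m: False, a: False}
  {a: True, q: True, h: False, m: False}
  {m: True, a: False, h: False, q: False}
  {a: True, m: True, h: False, q: False}
  {q: True, m: True, a: False, h: False}
  {a: True, q: True, m: True, h: False}
  {h: True, q: False, m: False, a: False}
  {a: True, h: True, q: False, m: False}
  {q: True, h: True, a: False, m: False}
  {a: True, q: True, h: True, m: False}
  {m: True, h: True, q: False, a: False}
  {a: True, m: True, h: True, q: False}
  {q: True, m: True, h: True, a: False}


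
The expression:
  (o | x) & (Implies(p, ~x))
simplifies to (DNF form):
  (o & ~x) | (x & ~p)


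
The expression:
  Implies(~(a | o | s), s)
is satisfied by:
  {a: True, o: True, s: True}
  {a: True, o: True, s: False}
  {a: True, s: True, o: False}
  {a: True, s: False, o: False}
  {o: True, s: True, a: False}
  {o: True, s: False, a: False}
  {s: True, o: False, a: False}


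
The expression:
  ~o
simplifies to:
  ~o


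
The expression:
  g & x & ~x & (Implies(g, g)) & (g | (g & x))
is never true.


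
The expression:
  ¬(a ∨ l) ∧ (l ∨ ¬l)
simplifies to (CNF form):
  ¬a ∧ ¬l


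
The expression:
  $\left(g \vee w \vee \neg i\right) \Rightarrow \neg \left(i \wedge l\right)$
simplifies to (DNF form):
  $\left(\neg g \wedge \neg w\right) \vee \neg i \vee \neg l$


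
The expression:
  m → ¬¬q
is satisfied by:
  {q: True, m: False}
  {m: False, q: False}
  {m: True, q: True}


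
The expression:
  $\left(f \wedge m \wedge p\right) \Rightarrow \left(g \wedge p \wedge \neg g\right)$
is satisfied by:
  {p: False, m: False, f: False}
  {f: True, p: False, m: False}
  {m: True, p: False, f: False}
  {f: True, m: True, p: False}
  {p: True, f: False, m: False}
  {f: True, p: True, m: False}
  {m: True, p: True, f: False}


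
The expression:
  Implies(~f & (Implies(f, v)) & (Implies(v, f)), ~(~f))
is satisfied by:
  {v: True, f: True}
  {v: True, f: False}
  {f: True, v: False}


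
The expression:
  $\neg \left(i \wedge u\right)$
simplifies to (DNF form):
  $\neg i \vee \neg u$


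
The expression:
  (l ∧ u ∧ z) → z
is always true.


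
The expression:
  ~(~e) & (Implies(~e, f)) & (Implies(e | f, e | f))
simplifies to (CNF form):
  e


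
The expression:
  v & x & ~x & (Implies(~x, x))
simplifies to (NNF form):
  False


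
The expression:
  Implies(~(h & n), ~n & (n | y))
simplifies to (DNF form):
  (h & n) | (y & ~n)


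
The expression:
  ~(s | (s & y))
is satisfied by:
  {s: False}


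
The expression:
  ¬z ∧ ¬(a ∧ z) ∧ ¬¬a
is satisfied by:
  {a: True, z: False}


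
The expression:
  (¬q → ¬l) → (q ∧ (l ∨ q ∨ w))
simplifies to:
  l ∨ q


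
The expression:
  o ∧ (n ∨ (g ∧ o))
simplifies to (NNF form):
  o ∧ (g ∨ n)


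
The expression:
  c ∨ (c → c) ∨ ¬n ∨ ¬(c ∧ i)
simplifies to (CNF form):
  True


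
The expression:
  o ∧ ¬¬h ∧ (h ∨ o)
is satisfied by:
  {h: True, o: True}


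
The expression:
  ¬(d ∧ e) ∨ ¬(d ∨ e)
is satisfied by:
  {e: False, d: False}
  {d: True, e: False}
  {e: True, d: False}


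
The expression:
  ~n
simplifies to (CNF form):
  ~n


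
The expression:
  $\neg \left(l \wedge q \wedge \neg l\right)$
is always true.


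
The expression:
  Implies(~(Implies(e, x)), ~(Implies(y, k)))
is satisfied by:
  {x: True, y: True, e: False, k: False}
  {x: True, y: False, e: False, k: False}
  {x: True, k: True, y: True, e: False}
  {x: True, k: True, y: False, e: False}
  {y: True, k: False, e: False, x: False}
  {y: False, k: False, e: False, x: False}
  {k: True, y: True, e: False, x: False}
  {k: True, y: False, e: False, x: False}
  {x: True, e: True, y: True, k: False}
  {x: True, e: True, y: False, k: False}
  {x: True, k: True, e: True, y: True}
  {x: True, k: True, e: True, y: False}
  {e: True, y: True, k: False, x: False}


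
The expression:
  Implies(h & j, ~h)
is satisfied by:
  {h: False, j: False}
  {j: True, h: False}
  {h: True, j: False}


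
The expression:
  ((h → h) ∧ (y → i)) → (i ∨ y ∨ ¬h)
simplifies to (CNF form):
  i ∨ y ∨ ¬h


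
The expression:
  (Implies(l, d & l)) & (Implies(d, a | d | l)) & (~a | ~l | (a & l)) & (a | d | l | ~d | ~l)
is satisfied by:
  {d: True, l: False}
  {l: False, d: False}
  {l: True, d: True}


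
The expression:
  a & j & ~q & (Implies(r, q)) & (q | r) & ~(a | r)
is never true.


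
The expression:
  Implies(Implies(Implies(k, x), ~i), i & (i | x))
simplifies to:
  i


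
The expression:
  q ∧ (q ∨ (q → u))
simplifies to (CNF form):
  q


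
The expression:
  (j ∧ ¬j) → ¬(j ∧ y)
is always true.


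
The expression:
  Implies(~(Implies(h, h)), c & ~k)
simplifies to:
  True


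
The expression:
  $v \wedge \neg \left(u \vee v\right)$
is never true.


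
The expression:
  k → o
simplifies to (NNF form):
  o ∨ ¬k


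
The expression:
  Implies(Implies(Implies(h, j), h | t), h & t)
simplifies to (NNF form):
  (h & t) | (~h & ~t)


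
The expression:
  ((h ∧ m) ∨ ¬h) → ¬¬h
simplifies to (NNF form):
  h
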